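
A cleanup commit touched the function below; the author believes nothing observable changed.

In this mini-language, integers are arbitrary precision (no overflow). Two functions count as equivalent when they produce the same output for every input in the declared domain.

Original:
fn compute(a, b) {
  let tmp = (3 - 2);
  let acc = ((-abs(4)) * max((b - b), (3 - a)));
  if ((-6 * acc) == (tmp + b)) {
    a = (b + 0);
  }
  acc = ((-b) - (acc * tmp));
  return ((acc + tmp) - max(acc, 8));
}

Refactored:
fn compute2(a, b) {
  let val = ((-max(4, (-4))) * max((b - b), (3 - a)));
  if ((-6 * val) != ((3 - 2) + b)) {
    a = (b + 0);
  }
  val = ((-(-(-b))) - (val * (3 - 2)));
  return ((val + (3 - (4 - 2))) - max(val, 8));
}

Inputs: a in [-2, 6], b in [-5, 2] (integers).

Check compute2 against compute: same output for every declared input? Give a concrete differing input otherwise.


Whatever the rewrite altered, no input in the stated domain can expose a difference.
Tracing a=2, b=0: compute: tmp = 1; acc = -4; ((-6 * acc) == (tmp + b)) -> false; acc = 4; return -3 | compute2: val = -4; ((-6 * val) != ((3 - 2) + b)) -> true; a = 0; val = 4; return -3 — matching result -3.
Every one of the 72 inputs gives matching results.
verdict: equivalent


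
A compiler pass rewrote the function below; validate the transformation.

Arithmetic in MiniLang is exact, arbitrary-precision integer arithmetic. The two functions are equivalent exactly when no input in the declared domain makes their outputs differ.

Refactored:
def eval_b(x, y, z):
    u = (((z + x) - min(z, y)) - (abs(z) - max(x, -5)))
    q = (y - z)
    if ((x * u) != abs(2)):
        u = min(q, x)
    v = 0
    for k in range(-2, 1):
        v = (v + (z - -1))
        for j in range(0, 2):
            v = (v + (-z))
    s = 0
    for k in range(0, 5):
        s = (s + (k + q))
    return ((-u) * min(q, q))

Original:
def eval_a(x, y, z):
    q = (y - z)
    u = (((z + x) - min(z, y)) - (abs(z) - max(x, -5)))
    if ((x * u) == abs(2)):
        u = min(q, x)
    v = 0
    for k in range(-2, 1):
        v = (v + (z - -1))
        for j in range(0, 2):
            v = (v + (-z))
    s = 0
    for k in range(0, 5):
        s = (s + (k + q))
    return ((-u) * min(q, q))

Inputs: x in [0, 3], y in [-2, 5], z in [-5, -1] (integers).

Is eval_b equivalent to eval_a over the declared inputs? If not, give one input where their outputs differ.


x=0, y=-2, z=-5 yields 15 from eval_a but 0 from eval_b.
verdict: not equivalent; witness: x=0, y=-2, z=-5


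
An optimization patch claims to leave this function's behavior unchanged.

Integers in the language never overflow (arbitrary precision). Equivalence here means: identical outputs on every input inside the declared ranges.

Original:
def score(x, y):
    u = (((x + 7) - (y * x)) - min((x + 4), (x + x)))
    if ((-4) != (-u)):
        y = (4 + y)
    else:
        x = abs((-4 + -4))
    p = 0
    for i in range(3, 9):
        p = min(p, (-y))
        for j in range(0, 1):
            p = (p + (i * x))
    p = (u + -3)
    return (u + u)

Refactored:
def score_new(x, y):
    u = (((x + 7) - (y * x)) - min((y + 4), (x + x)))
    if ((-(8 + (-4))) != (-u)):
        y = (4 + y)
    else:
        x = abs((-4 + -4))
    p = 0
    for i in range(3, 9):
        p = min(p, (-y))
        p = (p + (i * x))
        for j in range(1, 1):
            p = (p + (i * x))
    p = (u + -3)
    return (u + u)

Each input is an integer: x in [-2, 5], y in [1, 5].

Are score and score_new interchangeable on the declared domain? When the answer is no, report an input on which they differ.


These are not equivalent — on x=3, y=1 the outputs split (2 vs 4).
score: u = 1; ((-4) != (-u)) -> true; y = 5; p = 0; [i=3]; p = -5; [j=0]; p = 4; [i=4]; p = -5; [j=0]; p = 7; [i=5]; p = -5; [j=0]; p = 10; [i=6]; p = -5; [j=0]; p = 13; [i=7]; p = -5; [j=0]; p = 16; [i=8]; p = -5; [j=0]; p = 19; p = -2; return 2
score_new: u = 2; ((-(8 + (-4))) != (-u)) -> true; y = 5; p = 0; [i=3]; p = -5; p = 4; the j loop: no iterations; [i=4]; p = -5; p = 7; the j loop: no iterations; [i=5]; p = -5; p = 10; the j loop: no iterations; [i=6]; p = -5; p = 13; the j loop: no iterations; [i=7]; p = -5; p = 16; the j loop: no iterations; [i=8]; p = -5; p = 19; the j loop: no iterations; p = -1; return 4
verdict: not equivalent; witness: x=3, y=1


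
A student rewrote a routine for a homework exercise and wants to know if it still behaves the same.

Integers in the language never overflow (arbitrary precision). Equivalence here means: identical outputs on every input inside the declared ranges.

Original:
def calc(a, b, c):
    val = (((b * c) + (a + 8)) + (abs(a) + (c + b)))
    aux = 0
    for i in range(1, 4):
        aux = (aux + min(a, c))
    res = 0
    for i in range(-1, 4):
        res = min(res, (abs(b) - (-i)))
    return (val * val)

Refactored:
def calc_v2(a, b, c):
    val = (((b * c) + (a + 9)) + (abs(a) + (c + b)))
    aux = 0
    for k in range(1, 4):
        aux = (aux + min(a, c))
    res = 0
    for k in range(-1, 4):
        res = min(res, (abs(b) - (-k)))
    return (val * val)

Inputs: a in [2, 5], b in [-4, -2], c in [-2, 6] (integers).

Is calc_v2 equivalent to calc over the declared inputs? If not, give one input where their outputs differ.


On input a=2, b=-4, c=-2, calc returns 196 while calc_v2 returns 225.
verdict: not equivalent; witness: a=2, b=-4, c=-2


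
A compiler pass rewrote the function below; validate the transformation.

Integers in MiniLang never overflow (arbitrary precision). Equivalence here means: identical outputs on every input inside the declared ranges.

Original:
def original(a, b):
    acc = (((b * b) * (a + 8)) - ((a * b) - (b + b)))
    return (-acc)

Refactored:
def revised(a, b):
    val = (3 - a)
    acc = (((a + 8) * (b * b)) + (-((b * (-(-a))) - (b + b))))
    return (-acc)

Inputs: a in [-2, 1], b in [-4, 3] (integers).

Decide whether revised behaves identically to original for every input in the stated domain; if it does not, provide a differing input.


Side by side, the visible changes include: statement counts differ; arithmetic usage differs; local variable names differ; constant usage differs.
Tracing a=-1, b=3: original: acc := 72 | result -72 | revised: val := 4 | acc := 72 | result -72 — matching result -72.
Sweeping the whole domain (32 inputs) finds no disagreement.
verdict: equivalent


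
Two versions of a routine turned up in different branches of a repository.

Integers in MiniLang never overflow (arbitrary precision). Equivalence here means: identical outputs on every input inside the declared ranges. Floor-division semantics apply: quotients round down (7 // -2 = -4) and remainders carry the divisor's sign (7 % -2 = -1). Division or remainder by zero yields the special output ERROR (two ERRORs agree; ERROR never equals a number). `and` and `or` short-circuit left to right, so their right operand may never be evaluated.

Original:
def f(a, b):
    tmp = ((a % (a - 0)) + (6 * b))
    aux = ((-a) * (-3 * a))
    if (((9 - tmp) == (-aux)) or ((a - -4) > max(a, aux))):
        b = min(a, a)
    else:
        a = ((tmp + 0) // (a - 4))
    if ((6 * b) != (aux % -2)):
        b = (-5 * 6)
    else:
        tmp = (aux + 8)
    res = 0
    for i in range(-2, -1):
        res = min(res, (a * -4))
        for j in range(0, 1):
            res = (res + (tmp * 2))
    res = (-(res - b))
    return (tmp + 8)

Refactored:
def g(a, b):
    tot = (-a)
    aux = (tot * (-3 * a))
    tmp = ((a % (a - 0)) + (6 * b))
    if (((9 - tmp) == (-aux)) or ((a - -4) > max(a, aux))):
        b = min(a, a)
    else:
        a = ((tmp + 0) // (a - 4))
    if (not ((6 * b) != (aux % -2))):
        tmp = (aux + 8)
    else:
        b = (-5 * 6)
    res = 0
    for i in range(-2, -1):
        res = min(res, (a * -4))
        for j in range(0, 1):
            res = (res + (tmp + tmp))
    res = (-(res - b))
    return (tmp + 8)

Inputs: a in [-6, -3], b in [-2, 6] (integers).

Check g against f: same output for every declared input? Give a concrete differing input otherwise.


The two are interchangeable: local variable names differ; also arithmetic usage differs; also statement counts differ; also constant usage differs; also boolean connective usage differs, and every declared input agrees.
As a probe, take a=-5, b=4: f runs tmp := 24 | aux := 75 | (((9 - tmp) == (-aux)) or ((a - -4) > max(a, aux))): false | a := -3 | ((6 * b) != (aux % -2)): true | b := -30 | res := 0 | iter i=-2: | res := 0 | iter j=0: | res := 48 | res := -78 | result 32; g runs tot := 5 | aux := 75 | tmp := 24 | (((9 - tmp) == (-aux)) or ((a - -4) > max(a, aux))): false | a := -3 | (not ((6 * b) != (aux % -2))): false | b := -30 | res := 0 | iter i=-2: | res := 0 | iter j=0: | res := 48 | res := -78 | result 32; both end at 32.
Sweeping the whole domain (36 inputs) finds no disagreement.
verdict: equivalent


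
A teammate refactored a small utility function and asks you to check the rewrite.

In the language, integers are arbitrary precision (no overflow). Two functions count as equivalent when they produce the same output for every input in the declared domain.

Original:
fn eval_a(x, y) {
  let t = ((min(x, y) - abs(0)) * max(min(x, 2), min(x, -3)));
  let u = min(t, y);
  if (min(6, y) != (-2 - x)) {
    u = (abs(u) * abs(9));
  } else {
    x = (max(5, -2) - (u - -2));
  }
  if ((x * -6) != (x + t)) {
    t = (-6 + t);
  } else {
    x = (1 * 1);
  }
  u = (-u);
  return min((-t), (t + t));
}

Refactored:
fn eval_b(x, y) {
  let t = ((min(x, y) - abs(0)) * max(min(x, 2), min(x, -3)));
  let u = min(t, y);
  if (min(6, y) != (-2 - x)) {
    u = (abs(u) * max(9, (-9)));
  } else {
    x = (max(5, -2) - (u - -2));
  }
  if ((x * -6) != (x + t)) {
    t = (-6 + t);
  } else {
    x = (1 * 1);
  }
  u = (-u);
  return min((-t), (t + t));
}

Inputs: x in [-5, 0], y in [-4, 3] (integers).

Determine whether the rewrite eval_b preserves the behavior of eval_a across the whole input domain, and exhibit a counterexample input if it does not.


Behavior is preserved: although min/max/abs usage differs; and constant usage differs, the outputs never diverge.
As a probe, take x=-1, y=0: eval_a runs t = 1; u = 0; (min(6, y) != (-2 - x)) -> true; u = 0; ((x * -6) != (x + t)) -> true; t = -5; u = 0; return -10; eval_b runs t = 1; u = 0; (min(6, y) != (-2 - x)) -> true; u = 0; ((x * -6) != (x + t)) -> true; t = -5; u = 0; return -10; both end at -10.
Every one of the 48 inputs gives matching results.
verdict: equivalent


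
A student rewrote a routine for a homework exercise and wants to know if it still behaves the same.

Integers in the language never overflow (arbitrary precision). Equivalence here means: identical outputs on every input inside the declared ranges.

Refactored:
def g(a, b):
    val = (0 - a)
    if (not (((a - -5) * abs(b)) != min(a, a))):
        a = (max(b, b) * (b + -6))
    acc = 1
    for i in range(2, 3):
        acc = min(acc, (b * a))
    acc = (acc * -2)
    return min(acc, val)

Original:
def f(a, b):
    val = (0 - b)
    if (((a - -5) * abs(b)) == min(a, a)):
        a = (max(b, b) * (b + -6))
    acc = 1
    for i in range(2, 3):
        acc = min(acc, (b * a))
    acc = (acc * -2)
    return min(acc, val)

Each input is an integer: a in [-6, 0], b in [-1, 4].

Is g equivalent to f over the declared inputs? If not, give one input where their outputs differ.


Evaluate both at a=-6, b=1.
f: val becomes -1; next (((a - -5) * abs(b)) == min(a, a)) evaluates to false; next acc becomes 1; next at i=2:; next acc becomes -6; next acc becomes 12; next final value -1
g: val becomes 6; next (not (((a - -5) * abs(b)) != min(a, a))) evaluates to false; next acc becomes 1; next at i=2:; next acc becomes -6; next acc becomes 12; next final value 6
-1 vs 6 — the two versions disagree here.
verdict: not equivalent; witness: a=-6, b=1


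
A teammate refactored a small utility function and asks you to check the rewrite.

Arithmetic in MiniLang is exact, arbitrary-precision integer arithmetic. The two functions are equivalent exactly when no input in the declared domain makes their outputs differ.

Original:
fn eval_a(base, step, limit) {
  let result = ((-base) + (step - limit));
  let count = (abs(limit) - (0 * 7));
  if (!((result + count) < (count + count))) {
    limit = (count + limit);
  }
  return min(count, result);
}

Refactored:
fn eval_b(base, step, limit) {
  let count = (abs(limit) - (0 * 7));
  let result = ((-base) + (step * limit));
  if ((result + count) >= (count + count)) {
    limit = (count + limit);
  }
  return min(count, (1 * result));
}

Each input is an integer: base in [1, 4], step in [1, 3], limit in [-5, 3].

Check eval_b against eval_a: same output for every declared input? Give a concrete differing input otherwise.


Consider the input base=1, step=1, limit=-5.
eval_a: result = 5; count = 5; (!((result + count) < (count + count))) -> true; limit = 0; return 5
eval_b: count = 5; result = -6; ((result + count) >= (count + count)) -> false; return -6
5 against -6: the behavior changed.
verdict: not equivalent; witness: base=1, step=1, limit=-5


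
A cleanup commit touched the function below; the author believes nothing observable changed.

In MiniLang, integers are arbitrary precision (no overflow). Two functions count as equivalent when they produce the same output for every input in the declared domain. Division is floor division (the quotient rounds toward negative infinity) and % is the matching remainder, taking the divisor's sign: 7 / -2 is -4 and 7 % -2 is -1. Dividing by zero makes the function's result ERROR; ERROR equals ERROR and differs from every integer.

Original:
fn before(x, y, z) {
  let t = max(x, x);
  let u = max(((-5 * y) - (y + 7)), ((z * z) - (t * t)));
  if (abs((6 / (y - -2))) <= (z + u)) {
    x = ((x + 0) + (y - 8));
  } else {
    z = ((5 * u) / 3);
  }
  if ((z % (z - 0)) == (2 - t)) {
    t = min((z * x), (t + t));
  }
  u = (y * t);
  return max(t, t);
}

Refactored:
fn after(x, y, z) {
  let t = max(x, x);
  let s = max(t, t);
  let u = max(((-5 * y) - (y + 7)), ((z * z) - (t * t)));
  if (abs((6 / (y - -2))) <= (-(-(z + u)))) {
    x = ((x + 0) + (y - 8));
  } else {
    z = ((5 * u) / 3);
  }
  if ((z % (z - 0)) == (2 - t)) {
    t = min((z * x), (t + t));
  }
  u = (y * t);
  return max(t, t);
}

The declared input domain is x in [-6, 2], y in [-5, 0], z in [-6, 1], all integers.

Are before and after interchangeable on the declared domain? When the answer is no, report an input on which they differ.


Equivalent — the differences include statement counts differ; min/max/abs usage differs; local variable names differ, yet no declared input distinguishes the two.
Tracing x=1, y=-4, z=1: before: t := 1 | u := 17 | (abs((6 / (y - -2))) <= (z + u)): true | x := -11 | ((z % (z - 0)) == (2 - t)): false | u := -4 | result 1 | after: t := 1 | s := 1 | u := 17 | (abs((6 / (y - -2))) <= (-(-(z + u)))): true | x := -11 | ((z % (z - 0)) == (2 - t)): false | u := -4 | result 1 — matching result 1.
Sweeping the whole domain (432 inputs) finds no disagreement.
verdict: equivalent


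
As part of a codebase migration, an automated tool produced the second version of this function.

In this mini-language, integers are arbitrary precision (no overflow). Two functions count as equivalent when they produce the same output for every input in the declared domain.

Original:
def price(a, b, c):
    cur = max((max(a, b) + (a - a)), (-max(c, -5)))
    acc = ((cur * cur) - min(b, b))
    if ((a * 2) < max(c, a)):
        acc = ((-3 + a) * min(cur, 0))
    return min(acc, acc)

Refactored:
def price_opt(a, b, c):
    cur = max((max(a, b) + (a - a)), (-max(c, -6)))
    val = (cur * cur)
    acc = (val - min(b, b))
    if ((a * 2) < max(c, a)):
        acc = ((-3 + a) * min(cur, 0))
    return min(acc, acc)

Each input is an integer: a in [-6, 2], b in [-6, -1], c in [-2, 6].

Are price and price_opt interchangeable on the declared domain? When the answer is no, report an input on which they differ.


The edit looks behavioral (`-5` became `-6`), but over these ranges it never changes the outcome; all 486 inputs agree.
verdict: equivalent


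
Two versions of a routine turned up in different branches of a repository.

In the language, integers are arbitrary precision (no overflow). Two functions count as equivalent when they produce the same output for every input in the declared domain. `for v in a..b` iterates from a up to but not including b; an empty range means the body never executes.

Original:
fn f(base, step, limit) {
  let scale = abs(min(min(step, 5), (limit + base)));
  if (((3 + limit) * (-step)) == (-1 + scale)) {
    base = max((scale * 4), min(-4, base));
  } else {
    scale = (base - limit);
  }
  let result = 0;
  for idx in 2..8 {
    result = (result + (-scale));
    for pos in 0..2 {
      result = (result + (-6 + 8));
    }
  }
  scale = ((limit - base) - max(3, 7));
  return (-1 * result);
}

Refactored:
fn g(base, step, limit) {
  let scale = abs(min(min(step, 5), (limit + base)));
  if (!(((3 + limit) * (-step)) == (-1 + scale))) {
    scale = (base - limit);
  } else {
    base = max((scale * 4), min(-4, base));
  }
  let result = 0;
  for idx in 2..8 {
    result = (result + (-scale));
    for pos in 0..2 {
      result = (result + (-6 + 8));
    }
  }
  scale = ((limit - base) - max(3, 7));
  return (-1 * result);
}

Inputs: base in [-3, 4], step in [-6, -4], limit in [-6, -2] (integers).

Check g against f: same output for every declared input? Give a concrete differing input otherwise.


Reading the diff, among the changes: boolean connective usage differs.
Spot check at base=-3, step=-4, limit=-4 — f: scale = 7; (((3 + limit) * (-step)) == (-1 + scale)) -> false; scale = 1; result = 0; [idx=2]; result = -1; [pos=0]; result = 1; [pos=1]; result = 3; [idx=3]; result = 2; [pos=0]; result = 4; [pos=1]; result = 6; [idx=4]; result = 5; [pos=0]; result = 7; [pos=1]; result = 9; [idx=5]; result = 8; [pos=0]; result = 10; [pos=1]; result = 12; [idx=6]; result = 11; [pos=0]; result = 13; [pos=1]; result = 15; [idx=7]; result = 14; [pos=0]; result = 16; [pos=1]; result = 18; scale = -8; return -18. g: scale = 7; (!(((3 + limit) * (-step)) == (-1 + scale))) -> true; scale = 1; result = 0; [idx=2]; result = -1; [pos=0]; result = 1; [pos=1]; result = 3; [idx=3]; result = 2; [pos=0]; result = 4; [pos=1]; result = 6; [idx=4]; result = 5; [pos=0]; result = 7; [pos=1]; result = 9; [idx=5]; result = 8; [pos=0]; result = 10; [pos=1]; result = 12; [idx=6]; result = 11; [pos=0]; result = 13; [pos=1]; result = 15; [idx=7]; result = 14; [pos=0]; result = 16; [pos=1]; result = 18; scale = -8; return -18. Both give -18.
Across all 120 domain points the two functions coincide.
verdict: equivalent


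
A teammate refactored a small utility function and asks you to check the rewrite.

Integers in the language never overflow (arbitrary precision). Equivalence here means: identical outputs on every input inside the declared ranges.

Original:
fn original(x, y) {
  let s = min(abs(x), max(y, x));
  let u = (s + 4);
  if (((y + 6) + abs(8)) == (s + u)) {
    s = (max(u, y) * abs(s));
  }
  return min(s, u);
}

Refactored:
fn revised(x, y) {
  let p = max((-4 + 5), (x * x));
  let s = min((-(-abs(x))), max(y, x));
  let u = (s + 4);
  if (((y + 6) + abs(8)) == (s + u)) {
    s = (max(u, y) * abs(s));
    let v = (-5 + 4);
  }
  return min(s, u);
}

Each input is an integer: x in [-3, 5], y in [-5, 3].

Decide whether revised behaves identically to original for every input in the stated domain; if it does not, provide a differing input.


Equivalent. Beyond behavior-preserving changes, the revision adds an assignment to `p` whose value nothing reads.
Checked all 81 inputs in the declared domain: the outputs agree on every one.
Tracing x=1, y=-4: original: s=1, then u=5, then (((y + 6) + abs(8)) == (s + u)) is false, then returns 1 | revised: p=1, then s=1, then u=5, then (((y + 6) + abs(8)) == (s + u)) is false, then returns 1 — matching result 1.
verdict: equivalent


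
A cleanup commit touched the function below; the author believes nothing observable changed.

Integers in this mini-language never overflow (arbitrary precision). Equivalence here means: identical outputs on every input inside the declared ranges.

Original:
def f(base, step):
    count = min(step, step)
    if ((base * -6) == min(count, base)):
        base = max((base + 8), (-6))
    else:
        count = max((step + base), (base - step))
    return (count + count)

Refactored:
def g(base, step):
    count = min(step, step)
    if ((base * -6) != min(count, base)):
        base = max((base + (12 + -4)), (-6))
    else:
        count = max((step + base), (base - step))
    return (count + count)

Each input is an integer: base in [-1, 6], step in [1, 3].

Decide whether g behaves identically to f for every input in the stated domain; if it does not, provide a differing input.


base=-1, step=1 yields 0 from f but 2 from g.
verdict: not equivalent; witness: base=-1, step=1


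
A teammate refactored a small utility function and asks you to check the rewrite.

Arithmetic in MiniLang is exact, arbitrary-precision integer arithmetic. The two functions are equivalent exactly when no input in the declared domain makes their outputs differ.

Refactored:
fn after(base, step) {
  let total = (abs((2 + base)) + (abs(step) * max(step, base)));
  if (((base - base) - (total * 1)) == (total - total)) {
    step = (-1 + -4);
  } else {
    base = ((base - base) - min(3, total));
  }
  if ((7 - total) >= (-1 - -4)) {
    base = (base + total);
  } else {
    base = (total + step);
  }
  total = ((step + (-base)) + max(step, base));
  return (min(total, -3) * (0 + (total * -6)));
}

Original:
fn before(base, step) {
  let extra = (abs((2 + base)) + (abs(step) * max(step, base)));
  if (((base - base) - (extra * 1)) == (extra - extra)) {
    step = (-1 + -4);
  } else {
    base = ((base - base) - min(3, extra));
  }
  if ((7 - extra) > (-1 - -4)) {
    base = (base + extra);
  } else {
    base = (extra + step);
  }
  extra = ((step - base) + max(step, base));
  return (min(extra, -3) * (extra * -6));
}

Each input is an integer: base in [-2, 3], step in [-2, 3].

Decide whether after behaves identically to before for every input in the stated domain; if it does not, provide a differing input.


Consider the input base=-2, step=2.
before: extra := 4 | (((base - base) - (extra * 1)) == (extra - extra)): false | base := -3 | ((7 - extra) > (-1 - -4)): false | base := 6 | extra := 2 | result 36
after: total := 4 | (((base - base) - (total * 1)) == (total - total)): false | base := -3 | ((7 - total) >= (-1 - -4)): true | base := 1 | total := 3 | result 54
36 and 54 differ, so these are not the same function on this domain.
verdict: not equivalent; witness: base=-2, step=2


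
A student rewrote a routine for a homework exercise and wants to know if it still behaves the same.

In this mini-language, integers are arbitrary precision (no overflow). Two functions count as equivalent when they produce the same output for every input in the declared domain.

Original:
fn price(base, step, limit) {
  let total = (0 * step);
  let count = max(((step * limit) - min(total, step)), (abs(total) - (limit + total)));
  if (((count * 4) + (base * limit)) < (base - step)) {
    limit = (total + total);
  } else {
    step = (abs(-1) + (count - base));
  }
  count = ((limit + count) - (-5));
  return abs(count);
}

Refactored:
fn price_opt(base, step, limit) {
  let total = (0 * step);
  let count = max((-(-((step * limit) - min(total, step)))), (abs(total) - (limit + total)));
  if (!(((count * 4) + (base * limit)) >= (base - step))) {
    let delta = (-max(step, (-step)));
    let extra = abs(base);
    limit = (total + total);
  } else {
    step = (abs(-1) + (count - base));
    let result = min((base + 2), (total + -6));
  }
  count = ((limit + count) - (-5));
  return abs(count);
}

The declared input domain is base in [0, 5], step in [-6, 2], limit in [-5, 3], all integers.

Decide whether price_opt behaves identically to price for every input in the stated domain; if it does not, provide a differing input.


Reading the diff, among the changes: local variable names differ; boolean connective usage differs; statement counts differ; constant usage differs; min/max/abs usage differs; comparison usage differs; arithmetic usage differs.
One worked example (base=0, step=-6, limit=0) — price: total = 0; count = 6; (((count * 4) + (base * limit)) < (base - step)) -> false; step = 7; count = 11; return 11; price_opt: total = 0; count = 6; (!(((count * 4) + (base * limit)) >= (base - step))) -> false; step = 7; result = -6; count = 11; return 11; agreement on 11.
Every one of the 486 inputs gives matching results.
verdict: equivalent


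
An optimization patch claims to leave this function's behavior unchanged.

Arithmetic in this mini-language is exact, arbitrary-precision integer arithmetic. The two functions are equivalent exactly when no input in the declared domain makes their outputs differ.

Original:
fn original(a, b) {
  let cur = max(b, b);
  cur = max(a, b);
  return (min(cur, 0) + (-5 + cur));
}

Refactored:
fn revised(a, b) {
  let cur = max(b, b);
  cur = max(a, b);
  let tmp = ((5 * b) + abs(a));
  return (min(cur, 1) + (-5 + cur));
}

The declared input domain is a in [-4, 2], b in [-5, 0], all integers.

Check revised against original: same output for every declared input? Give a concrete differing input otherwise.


Not equivalent: a=1, b=-5 separates them (-4 vs -3).
original: cur=-5, then cur=1, then returns -4
revised: cur=-5, then cur=1, then tmp=-24, then returns -3
verdict: not equivalent; witness: a=1, b=-5


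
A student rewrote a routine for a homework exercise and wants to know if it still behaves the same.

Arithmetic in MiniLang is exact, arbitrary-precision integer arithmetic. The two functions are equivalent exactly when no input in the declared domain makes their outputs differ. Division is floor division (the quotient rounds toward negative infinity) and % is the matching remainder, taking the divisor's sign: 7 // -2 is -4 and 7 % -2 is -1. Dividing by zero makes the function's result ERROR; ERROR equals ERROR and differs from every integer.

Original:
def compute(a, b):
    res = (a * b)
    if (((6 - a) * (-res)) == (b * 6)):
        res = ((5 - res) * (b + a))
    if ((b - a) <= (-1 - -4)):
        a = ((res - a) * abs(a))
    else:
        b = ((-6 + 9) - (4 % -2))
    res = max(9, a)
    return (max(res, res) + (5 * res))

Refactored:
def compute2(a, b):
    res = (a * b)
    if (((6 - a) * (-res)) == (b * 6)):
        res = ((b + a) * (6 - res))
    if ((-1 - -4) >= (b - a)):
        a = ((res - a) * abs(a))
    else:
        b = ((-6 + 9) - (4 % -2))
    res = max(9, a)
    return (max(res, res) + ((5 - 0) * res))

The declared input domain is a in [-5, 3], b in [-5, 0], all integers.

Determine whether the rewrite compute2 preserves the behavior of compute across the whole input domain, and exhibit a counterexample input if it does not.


There is a counterexample at a=2, b=0: 96 on one side, 120 on the other.
compute: res := 0 | (((6 - a) * (-res)) == (b * 6)): true | res := 10 | ((b - a) <= (-1 - -4)): true | a := 16 | res := 16 | result 96
compute2: res := 0 | (((6 - a) * (-res)) == (b * 6)): true | res := 12 | ((-1 - -4) >= (b - a)): true | a := 20 | res := 20 | result 120
verdict: not equivalent; witness: a=2, b=0


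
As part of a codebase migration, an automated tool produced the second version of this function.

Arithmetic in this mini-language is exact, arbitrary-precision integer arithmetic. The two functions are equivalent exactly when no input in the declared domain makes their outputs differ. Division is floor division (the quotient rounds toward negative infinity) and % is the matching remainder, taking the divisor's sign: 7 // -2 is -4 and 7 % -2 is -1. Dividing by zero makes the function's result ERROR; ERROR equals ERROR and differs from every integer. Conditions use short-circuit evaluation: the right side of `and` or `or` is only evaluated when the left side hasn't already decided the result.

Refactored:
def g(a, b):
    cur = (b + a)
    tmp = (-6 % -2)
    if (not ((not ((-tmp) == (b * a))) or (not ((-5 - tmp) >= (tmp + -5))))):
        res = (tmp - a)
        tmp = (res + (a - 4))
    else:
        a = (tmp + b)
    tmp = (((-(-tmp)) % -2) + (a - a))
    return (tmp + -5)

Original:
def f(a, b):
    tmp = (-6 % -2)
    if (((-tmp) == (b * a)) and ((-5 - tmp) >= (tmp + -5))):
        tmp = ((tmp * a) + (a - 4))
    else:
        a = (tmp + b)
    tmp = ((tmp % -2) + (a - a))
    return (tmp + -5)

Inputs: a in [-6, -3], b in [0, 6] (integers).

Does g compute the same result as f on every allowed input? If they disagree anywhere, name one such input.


Try a=-5, b=0.
f: tmp = 0; (((-tmp) == (b * a)) and ((-5 - tmp) >= (tmp + -5))) -> true; tmp = -9; tmp = -1; return -6
g: cur = -5; tmp = 0; (not ((not ((-tmp) == (b * a))) or (not ((-5 - tmp) >= (tmp + -5))))) -> true; res = 5; tmp = -4; tmp = 0; return -5
-6 != -5, so the rewrite changes behavior.
verdict: not equivalent; witness: a=-5, b=0


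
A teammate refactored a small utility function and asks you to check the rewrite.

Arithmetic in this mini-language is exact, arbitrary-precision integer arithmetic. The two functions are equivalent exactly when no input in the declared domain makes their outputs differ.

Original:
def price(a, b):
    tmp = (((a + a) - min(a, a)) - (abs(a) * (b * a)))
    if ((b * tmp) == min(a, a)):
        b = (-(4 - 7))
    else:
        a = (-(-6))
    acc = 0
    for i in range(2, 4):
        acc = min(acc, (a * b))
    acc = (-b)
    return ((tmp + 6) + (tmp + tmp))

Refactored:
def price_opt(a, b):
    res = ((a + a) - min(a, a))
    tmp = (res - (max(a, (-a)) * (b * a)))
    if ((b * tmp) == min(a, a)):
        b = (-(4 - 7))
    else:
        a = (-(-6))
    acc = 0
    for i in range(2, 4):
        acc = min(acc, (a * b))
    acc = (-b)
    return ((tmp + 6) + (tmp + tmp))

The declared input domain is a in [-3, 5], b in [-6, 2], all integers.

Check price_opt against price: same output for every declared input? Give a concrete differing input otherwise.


Changes here: min/max/abs usage differs, and statement counts differ, and local variable names differ; the full 81-point sweep finds no disagreement.
verdict: equivalent


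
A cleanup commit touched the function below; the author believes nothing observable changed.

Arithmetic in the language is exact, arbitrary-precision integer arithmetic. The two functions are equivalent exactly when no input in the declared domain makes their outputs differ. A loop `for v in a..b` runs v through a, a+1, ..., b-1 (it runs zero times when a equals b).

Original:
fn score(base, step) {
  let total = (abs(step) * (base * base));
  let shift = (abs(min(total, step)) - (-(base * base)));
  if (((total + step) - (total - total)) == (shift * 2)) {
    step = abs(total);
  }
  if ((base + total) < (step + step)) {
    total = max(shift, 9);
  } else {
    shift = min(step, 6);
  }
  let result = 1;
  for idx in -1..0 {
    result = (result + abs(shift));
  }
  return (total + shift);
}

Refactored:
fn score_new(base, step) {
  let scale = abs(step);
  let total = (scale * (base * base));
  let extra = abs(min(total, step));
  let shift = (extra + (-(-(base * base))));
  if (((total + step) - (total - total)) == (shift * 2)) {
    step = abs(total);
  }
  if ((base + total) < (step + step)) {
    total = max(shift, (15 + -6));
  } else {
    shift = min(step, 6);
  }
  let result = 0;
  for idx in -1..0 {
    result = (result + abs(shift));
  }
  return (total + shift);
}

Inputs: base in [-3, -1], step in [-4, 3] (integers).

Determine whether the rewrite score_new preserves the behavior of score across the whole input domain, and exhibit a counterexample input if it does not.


Equivalent. The suspicious edit (`1` became `0`) never changes the result for any input inside the declared domain.
Every one of the 24 inputs gives matching results.
Spot check at base=-3, step=-2 — score: total becomes 18; next shift becomes 11; next (((total + step) - (total - total)) == (shift * 2)) evaluates to false; next ((base + total) < (step + step)) evaluates to false; next shift becomes -2; next result becomes 1; next at idx=-1:; next result becomes 3; next final value 16. score_new: scale becomes 2; next total becomes 18; next extra becomes 2; next shift becomes 11; next (((total + step) - (total - total)) == (shift * 2)) evaluates to false; next ((base + total) < (step + step)) evaluates to false; next shift becomes -2; next result becomes 0; next at idx=-1:; next result becomes 2; next final value 16. Both give 16.
verdict: equivalent


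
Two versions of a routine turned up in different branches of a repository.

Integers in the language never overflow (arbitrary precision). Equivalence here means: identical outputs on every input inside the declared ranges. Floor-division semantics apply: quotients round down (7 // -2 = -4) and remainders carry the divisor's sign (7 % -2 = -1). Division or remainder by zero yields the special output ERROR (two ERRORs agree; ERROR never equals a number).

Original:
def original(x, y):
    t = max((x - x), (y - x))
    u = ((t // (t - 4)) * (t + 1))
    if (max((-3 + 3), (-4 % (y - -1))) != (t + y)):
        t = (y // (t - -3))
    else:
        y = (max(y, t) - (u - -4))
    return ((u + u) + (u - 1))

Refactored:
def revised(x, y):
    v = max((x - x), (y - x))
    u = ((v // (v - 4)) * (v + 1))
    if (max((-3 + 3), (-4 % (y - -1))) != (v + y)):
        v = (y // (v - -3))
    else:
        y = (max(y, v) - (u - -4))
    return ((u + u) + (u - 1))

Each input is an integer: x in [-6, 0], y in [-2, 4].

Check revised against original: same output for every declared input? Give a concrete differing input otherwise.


Reading the diff, among the changes: local variable names differ.
One worked example (x=-6, y=3) — original: t = 9; u = 10; (max((-3 + 3), (-4 % (y - -1))) != (t + y)) -> true; t = 0; return 29; revised: v = 9; u = 10; (max((-3 + 3), (-4 % (y - -1))) != (v + y)) -> true; v = 0; return 29; agreement on 29.
An exhaustive pass over the 49 declared inputs shows identical outputs.
verdict: equivalent


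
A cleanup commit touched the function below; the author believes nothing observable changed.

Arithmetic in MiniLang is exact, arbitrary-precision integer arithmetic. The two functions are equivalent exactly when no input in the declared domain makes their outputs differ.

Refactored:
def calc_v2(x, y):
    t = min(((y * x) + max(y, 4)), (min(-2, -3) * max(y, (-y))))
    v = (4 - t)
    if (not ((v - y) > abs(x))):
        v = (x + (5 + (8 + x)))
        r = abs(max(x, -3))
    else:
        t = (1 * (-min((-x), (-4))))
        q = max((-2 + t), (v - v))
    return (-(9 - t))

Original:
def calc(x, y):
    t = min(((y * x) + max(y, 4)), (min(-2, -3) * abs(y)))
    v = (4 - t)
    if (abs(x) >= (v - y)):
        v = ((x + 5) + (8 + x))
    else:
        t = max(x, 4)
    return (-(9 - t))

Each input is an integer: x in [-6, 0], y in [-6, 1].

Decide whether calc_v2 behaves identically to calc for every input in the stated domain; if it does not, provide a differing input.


Side by side, the visible changes include: local variable names differ, and statement counts differ, and comparison usage differs, and min/max/abs usage differs, and constant usage differs, and boolean connective usage differs, and arithmetic usage differs.
Spot check at x=0, y=-2 — calc: t := -6 | v := 10 | (abs(x) >= (v - y)): false | t := 4 | result -5. calc_v2: t := -6 | v := 10 | (not ((v - y) > abs(x))): false | t := 4 | q := 2 | result -5. Both give -5.
Sweeping the whole domain (56 inputs) finds no disagreement.
verdict: equivalent


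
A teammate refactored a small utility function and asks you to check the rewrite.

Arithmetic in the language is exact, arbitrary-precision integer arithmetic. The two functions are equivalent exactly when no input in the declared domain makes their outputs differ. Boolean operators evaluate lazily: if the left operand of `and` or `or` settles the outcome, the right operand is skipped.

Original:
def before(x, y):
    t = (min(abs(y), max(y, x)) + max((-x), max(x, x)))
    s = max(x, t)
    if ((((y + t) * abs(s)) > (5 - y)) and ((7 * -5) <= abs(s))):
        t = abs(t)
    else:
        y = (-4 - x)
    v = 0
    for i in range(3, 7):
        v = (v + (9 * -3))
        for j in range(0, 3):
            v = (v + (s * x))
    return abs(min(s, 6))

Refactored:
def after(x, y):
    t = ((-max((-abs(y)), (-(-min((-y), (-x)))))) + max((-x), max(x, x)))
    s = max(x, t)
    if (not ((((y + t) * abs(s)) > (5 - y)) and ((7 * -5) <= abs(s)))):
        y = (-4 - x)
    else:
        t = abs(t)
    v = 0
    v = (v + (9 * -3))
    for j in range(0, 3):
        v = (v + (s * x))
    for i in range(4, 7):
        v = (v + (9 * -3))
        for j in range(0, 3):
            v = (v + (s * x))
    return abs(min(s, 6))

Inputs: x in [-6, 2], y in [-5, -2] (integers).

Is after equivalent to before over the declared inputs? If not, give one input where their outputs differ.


Differences: loop structure differs; also constant usage differs; also statement counts differ; also arithmetic usage differs; also boolean connective usage differs — yet all 36 inputs agree.
verdict: equivalent


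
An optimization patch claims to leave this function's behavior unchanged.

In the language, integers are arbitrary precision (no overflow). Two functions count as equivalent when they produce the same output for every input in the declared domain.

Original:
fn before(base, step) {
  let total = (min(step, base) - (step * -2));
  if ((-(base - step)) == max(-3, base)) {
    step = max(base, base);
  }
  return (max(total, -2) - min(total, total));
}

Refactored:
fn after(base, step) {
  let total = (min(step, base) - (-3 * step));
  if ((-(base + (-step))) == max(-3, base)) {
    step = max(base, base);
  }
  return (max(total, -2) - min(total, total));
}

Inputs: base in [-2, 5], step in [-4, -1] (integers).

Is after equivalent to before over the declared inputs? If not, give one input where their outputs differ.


Not equivalent: base=-2, step=-4 separates them (10 vs 14).
before: total := -12 | ((-(base - step)) == max(-3, base)): true | step := -2 | result 10
after: total := -16 | ((-(base + (-step))) == max(-3, base)): true | step := -2 | result 14
verdict: not equivalent; witness: base=-2, step=-4


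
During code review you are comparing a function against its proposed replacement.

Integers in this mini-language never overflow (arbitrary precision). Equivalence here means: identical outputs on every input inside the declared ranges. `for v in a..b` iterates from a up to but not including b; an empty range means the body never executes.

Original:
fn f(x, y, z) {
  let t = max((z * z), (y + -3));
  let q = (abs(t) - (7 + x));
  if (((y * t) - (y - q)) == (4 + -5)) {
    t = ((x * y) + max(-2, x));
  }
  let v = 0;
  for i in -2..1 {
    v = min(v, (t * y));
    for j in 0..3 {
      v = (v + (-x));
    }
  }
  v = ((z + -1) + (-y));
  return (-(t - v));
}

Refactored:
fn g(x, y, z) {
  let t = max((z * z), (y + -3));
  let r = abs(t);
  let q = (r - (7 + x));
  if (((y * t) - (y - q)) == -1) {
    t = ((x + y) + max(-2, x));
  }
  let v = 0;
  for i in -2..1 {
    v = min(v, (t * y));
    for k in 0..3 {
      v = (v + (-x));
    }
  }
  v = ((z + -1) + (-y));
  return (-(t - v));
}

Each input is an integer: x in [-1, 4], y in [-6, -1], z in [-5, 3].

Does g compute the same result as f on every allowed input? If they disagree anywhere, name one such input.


Consider the input x=-1, y=-5, z=0.
f: t becomes 0; next q becomes -6; next (((y * t) - (y - q)) == (4 + -5)) evaluates to true; next t becomes 4; next v becomes 0; next at i=-2:; next v becomes -20; next at j=0:; next v becomes -19; next at j=1:; next v becomes -18; next at j=2:; next v becomes -17; next at i=-1:; next v becomes -20; next at j=0:; next v becomes -19; next at j=1:; next v becomes -18; next at j=2:; next v becomes -17; next at i=0:; next v becomes -20; next at j=0:; next v becomes -19; next at j=1:; next v becomes -18; next at j=2:; next v becomes -17; next v becomes 4; next final value 0
g: t becomes 0; next r becomes 0; next q becomes -6; next (((y * t) - (y - q)) == -1) evaluates to true; next t becomes -7; next v becomes 0; next at i=-2:; next v becomes 0; next at k=0:; next v becomes 1; next at k=1:; next v becomes 2; next at k=2:; next v becomes 3; next at i=-1:; next v becomes 3; next at k=0:; next v becomes 4; next at k=1:; next v becomes 5; next at k=2:; next v becomes 6; next at i=0:; next v becomes 6; next at k=0:; next v becomes 7; next at k=1:; next v becomes 8; next at k=2:; next v becomes 9; next v becomes 4; next final value 11
0 against 11: the behavior changed.
verdict: not equivalent; witness: x=-1, y=-5, z=0
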